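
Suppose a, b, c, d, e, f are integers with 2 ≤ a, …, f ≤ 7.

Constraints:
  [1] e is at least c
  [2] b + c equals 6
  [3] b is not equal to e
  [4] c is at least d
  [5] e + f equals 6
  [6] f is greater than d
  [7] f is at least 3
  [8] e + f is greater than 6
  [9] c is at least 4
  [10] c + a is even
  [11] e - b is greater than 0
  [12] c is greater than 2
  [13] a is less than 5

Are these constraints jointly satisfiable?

Unsatisfiable

From constraints 1 and 9: e ≥ c ≥ 4. From constraint 7: f ≥ 3. Hence e + f ≥ 7. But constraint 5 requires e + f = 6, and 6 < 7. Contradiction.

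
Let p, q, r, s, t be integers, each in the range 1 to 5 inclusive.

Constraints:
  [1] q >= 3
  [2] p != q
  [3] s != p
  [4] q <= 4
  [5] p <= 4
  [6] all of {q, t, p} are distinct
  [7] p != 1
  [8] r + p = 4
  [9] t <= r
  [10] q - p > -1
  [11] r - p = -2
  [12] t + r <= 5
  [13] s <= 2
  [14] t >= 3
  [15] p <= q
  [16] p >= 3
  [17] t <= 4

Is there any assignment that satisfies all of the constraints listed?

Unsatisfiable

Constraints 1, 4, 5, 14, 16, and 17 confine each of q, t, p to the 2 values {3, 4}.
Constraint 6 requires all 3 of them to be distinct, but only 2 values are available — impossible by the pigeonhole principle.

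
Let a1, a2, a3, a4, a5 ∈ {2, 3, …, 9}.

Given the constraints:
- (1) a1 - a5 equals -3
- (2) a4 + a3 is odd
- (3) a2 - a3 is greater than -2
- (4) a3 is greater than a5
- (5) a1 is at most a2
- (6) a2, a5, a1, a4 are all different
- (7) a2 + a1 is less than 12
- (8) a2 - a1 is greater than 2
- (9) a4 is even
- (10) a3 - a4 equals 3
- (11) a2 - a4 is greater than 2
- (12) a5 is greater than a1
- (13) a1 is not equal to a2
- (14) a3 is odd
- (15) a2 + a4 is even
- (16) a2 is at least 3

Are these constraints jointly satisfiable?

Satisfiable

Take a1 = 3, a2 = 8, a3 = 7, a4 = 4, a5 = 6. Then constraint 1: a1 - a5 = -3; constraint 3: a2 - a3 = 1; constraint 7: a2 + a1 = 11, and every other listed constraint is also met.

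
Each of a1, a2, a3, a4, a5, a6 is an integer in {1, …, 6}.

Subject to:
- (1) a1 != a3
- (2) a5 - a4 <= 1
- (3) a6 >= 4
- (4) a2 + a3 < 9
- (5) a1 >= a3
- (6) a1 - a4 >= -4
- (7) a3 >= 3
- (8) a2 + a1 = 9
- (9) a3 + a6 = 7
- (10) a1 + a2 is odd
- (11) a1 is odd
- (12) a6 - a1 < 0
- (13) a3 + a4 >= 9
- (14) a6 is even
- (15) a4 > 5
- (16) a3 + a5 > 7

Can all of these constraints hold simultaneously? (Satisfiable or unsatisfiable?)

Take a1 = 5, a2 = 4, a3 = 3, a4 = 6, a5 = 6, a6 = 4. Then constraint 2: a5 - a4 = 0; constraint 4: a2 + a3 = 7, and every other listed constraint is also met.

Satisfiable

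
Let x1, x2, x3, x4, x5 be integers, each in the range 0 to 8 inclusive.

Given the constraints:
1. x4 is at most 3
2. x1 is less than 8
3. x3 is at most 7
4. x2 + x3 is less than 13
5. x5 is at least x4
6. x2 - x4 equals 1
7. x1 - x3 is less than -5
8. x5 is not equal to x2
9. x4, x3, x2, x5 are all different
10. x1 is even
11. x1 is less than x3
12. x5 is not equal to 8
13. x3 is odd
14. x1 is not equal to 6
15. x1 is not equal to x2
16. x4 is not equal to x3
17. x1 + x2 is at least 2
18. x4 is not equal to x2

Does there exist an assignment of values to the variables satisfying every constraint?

Satisfiable

The assignment x1 = 0, x2 = 4, x3 = 7, x4 = 3, x5 = 6 works:
  constraint 4 holds since x2 + x3 = 11.
  constraint 6 holds since x2 - x4 = 1.
The rest check out directly.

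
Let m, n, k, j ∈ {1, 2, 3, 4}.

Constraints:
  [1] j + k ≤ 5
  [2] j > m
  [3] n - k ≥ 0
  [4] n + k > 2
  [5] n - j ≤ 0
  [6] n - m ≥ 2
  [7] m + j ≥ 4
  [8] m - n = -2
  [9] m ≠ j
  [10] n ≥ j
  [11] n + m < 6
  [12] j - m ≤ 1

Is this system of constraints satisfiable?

Constraints 5, 6, and 12 give n − m ≥ 2, m − j ≥ -1, j − n ≥ 0.
Adding all 3 inequalities: the left sides telescope to 0, and the right sides sum to 2 + (-1) + 0 = 1. So 0 ≥ 1, which is false.

Unsatisfiable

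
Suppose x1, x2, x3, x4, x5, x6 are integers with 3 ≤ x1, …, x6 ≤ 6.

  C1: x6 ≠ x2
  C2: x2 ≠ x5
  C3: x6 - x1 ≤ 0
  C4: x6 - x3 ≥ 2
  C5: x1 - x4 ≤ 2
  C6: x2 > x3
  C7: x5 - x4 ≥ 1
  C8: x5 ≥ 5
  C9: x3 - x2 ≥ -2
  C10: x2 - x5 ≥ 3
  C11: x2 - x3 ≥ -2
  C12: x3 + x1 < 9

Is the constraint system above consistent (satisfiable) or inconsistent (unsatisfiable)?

Unsatisfiable

Constraints 3, 4, 5, 7, 9, and 10 give x5 − x4 ≥ 1, x4 − x1 ≥ -2, x1 − x6 ≥ 0, x6 − x3 ≥ 2, x3 − x2 ≥ -2, x2 − x5 ≥ 3.
Adding all 6 inequalities: the left sides telescope to 0, and the right sides sum to 1 + (-2) + 0 + 2 + (-2) + 3 = 2. So 0 ≥ 2, which is false.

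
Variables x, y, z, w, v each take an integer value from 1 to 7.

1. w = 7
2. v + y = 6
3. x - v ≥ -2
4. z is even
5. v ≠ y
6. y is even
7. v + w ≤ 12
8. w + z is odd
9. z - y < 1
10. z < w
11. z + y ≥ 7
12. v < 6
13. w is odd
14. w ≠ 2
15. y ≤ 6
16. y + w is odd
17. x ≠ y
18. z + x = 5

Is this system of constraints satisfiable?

Satisfiable

Take x = 1, y = 4, z = 4, w = 7, v = 2. Then constraint 2: v + y = 6; constraint 3: x - v = -1, and every other listed constraint is also met.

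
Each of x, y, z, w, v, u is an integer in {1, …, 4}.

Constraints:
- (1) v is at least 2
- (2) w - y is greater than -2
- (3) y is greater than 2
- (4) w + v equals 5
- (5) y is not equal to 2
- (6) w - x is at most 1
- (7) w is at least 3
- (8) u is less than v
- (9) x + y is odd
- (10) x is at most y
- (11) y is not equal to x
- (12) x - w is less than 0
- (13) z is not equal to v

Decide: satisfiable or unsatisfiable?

The assignment x = 2, y = 3, z = 1, w = 3, v = 2, u = 1 works:
  constraint 2 holds since w - y = 0.
  constraint 4 holds since w + v = 5.
The rest check out directly.

Satisfiable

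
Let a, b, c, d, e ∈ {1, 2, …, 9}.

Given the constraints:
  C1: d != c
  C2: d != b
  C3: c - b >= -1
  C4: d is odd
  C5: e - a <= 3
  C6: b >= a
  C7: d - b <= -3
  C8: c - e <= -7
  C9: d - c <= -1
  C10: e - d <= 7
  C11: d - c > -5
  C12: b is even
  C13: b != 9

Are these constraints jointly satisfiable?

Constraints 3, 7, 8, and 10 give b − d ≥ 3, d − e ≥ -7, e − c ≥ 7, c − b ≥ -1.
Adding all 4 inequalities: the left sides telescope to 0, and the right sides sum to 3 + (-7) + 7 + (-1) = 2. So 0 ≥ 2, which is false.

Unsatisfiable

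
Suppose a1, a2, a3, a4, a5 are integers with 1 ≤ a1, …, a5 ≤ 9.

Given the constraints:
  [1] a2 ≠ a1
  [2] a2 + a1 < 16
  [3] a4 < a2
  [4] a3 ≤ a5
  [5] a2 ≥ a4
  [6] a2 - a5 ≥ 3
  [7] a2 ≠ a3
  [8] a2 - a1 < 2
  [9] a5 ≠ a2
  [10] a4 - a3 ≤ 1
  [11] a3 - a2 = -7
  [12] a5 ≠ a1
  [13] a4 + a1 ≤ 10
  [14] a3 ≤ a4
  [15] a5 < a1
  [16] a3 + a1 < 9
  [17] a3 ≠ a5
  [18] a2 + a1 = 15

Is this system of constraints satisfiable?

Take a1 = 7, a2 = 8, a3 = 1, a4 = 2, a5 = 5. Then constraint 2: a2 + a1 = 15; constraint 6: a2 - a5 = 3, and every other listed constraint is also met.

Satisfiable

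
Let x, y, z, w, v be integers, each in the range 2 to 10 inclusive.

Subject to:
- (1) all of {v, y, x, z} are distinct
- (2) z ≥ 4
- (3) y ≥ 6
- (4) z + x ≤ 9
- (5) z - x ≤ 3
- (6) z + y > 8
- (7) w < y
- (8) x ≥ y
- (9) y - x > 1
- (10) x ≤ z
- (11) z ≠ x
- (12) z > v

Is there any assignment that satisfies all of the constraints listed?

From constraint 2: z ≥ 4. From constraints 3 and 8: x ≥ y ≥ 6. Hence z + x ≥ 10. But constraint 4 requires z + x ≤ 9, and 9 < 10. Contradiction.

Unsatisfiable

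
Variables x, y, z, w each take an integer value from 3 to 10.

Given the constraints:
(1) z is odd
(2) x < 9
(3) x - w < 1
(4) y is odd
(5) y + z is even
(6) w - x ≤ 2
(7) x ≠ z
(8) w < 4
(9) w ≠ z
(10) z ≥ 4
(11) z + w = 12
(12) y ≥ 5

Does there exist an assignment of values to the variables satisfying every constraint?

One satisfying assignment is x = 3, y = 9, z = 9, w = 3.
For the less obvious constraints — constraint 3: x - w = 0; constraint 6: w - x = 0 — and the others hold by inspection.

Satisfiable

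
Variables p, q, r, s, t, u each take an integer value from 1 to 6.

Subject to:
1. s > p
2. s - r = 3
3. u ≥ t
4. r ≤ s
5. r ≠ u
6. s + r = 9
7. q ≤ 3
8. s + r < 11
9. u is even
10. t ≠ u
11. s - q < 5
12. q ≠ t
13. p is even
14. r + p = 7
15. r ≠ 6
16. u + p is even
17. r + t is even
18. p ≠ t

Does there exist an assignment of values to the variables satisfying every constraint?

Setting (p, q, r, s, t, u) = (4, 3, 3, 6, 1, 6) satisfies everything: constraint 2: s - r = 3; constraint 6: s + r = 9, and the others follow.

Satisfiable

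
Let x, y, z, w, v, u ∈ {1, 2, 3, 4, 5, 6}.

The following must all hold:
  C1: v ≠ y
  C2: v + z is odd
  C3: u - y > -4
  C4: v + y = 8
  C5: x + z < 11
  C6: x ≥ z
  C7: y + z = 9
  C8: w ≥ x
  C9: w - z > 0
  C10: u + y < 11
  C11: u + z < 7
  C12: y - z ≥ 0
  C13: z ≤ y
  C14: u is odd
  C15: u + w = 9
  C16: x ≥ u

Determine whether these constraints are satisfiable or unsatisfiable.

One satisfying assignment is x = 5, y = 6, z = 3, w = 6, v = 2, u = 3.
For the less obvious constraints — constraint 3: u - y = -3; constraint 4: v + y = 8 — and the others hold by inspection.

Satisfiable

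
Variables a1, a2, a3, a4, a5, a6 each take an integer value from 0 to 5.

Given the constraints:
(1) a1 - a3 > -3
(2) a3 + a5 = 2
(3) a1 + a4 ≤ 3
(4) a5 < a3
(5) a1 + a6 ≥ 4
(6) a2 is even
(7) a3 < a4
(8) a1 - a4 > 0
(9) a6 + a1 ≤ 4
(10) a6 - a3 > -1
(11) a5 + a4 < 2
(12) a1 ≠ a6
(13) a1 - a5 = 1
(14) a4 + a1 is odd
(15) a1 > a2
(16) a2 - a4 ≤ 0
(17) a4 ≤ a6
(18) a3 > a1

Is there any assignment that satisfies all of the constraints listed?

Constraints 7, 8, and 18 give a3 < a4, a4 < a1, a1 < a3. Chaining: a3 < a4 < a1 < a3, which forces a3 < a3 — impossible.

Unsatisfiable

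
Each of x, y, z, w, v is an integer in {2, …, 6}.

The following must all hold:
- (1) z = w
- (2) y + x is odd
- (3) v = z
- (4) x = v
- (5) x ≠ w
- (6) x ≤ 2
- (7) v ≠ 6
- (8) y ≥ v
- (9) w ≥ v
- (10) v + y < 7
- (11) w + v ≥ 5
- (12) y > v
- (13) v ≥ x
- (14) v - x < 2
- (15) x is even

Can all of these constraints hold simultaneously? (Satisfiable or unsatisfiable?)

From constraints 1, 3, and 4, x = v = z = w, so x = w. But constraint 5 says x ≠ w. Contradiction.

Unsatisfiable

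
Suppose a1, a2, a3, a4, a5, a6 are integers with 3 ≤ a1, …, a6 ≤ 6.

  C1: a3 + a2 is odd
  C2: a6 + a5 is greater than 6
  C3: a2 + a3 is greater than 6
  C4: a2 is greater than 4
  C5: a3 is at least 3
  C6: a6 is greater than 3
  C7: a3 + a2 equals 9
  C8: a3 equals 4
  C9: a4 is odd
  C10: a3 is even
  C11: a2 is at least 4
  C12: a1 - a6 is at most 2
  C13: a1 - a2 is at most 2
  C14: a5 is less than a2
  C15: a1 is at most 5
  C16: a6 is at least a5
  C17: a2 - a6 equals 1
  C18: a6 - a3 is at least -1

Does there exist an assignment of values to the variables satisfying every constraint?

Take a1 = 4, a2 = 5, a3 = 4, a4 = 3, a5 = 4, a6 = 4. Then constraint 2: a6 + a5 = 8; constraint 3: a2 + a3 = 9; constraint 7: a3 + a2 = 9, and every other listed constraint is also met.

Satisfiable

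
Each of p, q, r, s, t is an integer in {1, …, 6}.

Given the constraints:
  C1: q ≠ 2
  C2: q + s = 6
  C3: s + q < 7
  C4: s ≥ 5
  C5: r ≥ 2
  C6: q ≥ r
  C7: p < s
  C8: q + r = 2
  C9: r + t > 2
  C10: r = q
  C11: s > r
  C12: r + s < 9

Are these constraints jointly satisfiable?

From constraints 5 and 6: q ≥ r ≥ 2. From constraint 4: s ≥ 5. Hence q + s ≥ 7. But constraint 2 requires q + s = 6, and 6 < 7. Contradiction.

Unsatisfiable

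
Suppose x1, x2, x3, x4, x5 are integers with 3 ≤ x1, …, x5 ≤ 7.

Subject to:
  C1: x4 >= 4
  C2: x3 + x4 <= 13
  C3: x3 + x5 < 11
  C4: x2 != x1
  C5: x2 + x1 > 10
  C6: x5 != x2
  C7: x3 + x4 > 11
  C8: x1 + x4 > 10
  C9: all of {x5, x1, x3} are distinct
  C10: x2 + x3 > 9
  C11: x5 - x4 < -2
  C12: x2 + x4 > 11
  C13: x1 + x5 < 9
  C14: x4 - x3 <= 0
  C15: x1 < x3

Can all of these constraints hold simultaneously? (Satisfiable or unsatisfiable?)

The assignment x1 = 5, x2 = 6, x3 = 6, x4 = 6, x5 = 3 works:
  constraint 2 holds since x3 + x4 = 12.
  constraint 3 holds since x3 + x5 = 9.
  constraint 5 holds since x2 + x1 = 11.
The rest check out directly.

Satisfiable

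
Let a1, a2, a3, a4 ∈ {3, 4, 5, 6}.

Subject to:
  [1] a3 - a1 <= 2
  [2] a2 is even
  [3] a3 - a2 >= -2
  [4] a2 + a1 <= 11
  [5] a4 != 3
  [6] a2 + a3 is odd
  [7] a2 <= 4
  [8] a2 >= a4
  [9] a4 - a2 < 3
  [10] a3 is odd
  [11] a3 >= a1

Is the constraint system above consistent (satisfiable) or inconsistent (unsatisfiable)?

Satisfiable

Try a1 = 4, a2 = 4, a3 = 5, a4 = 4.
Check constraint 1: a3 - a1 = 1; constraint 3: a3 - a2 = 1. The remaining constraints are straightforward to verify.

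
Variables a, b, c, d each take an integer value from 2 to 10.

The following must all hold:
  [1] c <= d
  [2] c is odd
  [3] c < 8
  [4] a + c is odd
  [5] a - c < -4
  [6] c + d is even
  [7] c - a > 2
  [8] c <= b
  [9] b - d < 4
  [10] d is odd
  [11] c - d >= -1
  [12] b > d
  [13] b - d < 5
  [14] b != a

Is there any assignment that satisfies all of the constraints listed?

One satisfying assignment is a = 2, b = 10, c = 7, d = 7.
For the less obvious constraints — constraint 5: a - c = -5; constraint 7: c - a = 5 — and the others hold by inspection.

Satisfiable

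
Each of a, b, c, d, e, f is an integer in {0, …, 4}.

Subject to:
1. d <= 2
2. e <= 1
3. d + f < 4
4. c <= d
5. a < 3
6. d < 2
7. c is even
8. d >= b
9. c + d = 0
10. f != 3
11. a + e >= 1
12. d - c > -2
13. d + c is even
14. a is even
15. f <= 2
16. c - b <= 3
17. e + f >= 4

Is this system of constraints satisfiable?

From constraint 2: e ≤ 1. From constraint 15: f ≤ 2. Hence e + f ≤ 3. But constraint 17 requires e + f ≥ 4, and 4 > 3. Contradiction.

Unsatisfiable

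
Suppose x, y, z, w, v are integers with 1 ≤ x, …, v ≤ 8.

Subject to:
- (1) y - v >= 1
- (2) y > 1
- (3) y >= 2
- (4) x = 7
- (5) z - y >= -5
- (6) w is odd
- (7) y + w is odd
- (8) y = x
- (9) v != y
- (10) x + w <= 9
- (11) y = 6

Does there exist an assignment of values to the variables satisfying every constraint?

Constraint 11 fixes y = 6 and constraint 4 fixes x = 7, but constraint 8 requires y = x. Since 6 ≠ 7, contradiction.

Unsatisfiable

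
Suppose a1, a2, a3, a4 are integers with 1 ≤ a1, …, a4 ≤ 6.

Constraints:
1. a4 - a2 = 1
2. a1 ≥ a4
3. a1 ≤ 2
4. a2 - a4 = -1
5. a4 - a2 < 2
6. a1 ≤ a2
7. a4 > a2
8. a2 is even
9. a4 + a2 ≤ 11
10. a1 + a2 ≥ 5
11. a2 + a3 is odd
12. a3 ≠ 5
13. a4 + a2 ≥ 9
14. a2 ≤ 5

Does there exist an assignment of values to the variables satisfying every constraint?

Unsatisfiable

From constraints 2 and 3: a4 ≤ a1 ≤ 2. From constraint 14: a2 ≤ 5. Hence a4 + a2 ≤ 7. But constraint 13 requires a4 + a2 ≥ 9, and 9 > 7. Contradiction.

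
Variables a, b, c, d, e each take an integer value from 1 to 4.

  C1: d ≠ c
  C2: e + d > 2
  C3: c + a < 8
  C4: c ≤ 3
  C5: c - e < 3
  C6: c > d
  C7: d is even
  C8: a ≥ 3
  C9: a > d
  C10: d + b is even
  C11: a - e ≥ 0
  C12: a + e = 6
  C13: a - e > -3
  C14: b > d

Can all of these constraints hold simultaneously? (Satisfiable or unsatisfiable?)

Satisfiable

Try a = 3, b = 4, c = 3, d = 2, e = 3.
Check constraint 2: e + d = 5; constraint 3: c + a = 6; constraint 5: c - e = 0. The remaining constraints are straightforward to verify.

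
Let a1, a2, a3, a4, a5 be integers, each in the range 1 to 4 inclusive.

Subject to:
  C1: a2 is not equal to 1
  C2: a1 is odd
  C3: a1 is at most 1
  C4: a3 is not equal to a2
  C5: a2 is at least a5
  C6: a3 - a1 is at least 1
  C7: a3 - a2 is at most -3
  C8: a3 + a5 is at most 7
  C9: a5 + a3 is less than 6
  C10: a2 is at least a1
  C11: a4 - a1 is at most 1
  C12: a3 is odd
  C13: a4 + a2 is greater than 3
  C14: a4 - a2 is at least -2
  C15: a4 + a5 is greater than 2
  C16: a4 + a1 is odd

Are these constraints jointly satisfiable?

Unsatisfiable

Constraints 6, 7, 11, and 14 give a3 − a1 ≥ 1, a1 − a4 ≥ -1, a4 − a2 ≥ -2, a2 − a3 ≥ 3.
Adding all 4 inequalities: the left sides telescope to 0, and the right sides sum to 1 + (-1) + (-2) + 3 = 1. So 0 ≥ 1, which is false.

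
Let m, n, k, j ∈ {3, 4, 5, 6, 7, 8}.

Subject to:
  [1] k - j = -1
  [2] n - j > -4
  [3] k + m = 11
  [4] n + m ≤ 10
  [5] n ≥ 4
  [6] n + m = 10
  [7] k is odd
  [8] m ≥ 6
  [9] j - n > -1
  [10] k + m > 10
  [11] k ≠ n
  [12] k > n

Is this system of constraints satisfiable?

Satisfiable

Take m = 6, n = 4, k = 5, j = 6. Then constraint 1: k - j = -1; constraint 2: n - j = -2; constraint 3: k + m = 11, and every other listed constraint is also met.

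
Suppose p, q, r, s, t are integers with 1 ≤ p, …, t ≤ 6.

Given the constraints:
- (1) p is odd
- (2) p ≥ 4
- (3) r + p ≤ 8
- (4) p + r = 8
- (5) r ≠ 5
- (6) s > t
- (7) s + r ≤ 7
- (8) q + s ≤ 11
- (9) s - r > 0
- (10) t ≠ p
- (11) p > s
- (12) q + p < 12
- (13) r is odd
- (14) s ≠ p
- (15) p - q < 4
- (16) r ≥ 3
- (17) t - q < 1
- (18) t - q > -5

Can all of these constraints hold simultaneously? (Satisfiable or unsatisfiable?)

Satisfiable

Take p = 5, q = 4, r = 3, s = 4, t = 2. Then constraint 3: r + p = 8; constraint 4: p + r = 8, and every other listed constraint is also met.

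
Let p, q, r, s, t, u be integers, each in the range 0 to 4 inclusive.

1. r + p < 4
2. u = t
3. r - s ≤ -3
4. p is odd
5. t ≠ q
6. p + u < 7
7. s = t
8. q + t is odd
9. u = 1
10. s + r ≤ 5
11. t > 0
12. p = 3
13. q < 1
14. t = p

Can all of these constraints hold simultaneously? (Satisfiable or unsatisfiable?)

Constraint 9 fixes u = 1 and constraint 12 fixes p = 3. Constraints 2 and 14 give u = t = p, so u = p. But 1 ≠ 3 — contradiction.

Unsatisfiable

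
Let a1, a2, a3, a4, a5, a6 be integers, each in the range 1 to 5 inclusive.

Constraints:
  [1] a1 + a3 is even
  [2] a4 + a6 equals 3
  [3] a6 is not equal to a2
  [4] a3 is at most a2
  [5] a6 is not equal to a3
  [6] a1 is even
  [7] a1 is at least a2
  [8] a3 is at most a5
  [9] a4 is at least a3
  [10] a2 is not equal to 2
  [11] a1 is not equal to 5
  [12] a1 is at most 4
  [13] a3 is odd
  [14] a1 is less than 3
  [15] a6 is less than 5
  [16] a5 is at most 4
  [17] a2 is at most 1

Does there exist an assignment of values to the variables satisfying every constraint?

Constraint 6 makes a1 even and constraint 13 makes a3 odd, so a1 + a3 must be odd. Constraint 1 says a1 + a3 is even — contradiction.

Unsatisfiable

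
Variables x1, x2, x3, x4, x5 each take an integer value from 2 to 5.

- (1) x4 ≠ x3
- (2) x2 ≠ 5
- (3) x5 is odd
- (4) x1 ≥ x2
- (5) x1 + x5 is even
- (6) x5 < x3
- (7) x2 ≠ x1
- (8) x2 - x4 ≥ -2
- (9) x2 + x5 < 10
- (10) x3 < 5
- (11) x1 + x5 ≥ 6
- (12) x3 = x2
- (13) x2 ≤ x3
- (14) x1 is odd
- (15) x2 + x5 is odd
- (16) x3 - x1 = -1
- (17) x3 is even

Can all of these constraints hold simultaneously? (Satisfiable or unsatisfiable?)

Satisfiable

One satisfying assignment is x1 = 5, x2 = 4, x3 = 4, x4 = 5, x5 = 3.
For the less obvious constraints — constraint 8: x2 - x4 = -1; constraint 9: x2 + x5 = 7; constraint 11: x1 + x5 = 8 — and the others hold by inspection.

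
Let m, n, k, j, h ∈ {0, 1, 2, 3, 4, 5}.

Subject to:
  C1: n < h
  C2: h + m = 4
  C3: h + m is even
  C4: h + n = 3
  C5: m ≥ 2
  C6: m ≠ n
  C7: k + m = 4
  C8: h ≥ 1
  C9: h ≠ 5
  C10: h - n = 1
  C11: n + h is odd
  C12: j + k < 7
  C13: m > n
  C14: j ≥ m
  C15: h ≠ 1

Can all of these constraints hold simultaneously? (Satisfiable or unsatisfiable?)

The assignment m = 2, n = 1, k = 2, j = 3, h = 2 works:
  constraint 2 holds since h + m = 4.
  constraint 4 holds since h + n = 3.
The rest check out directly.

Satisfiable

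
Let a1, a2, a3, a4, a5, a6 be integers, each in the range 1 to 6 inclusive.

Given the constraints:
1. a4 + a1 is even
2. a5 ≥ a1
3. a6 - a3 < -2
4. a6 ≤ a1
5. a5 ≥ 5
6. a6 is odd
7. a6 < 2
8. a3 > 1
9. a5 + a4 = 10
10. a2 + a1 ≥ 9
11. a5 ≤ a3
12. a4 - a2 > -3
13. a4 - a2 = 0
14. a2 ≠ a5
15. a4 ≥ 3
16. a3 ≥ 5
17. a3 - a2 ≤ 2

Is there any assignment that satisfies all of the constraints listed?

Satisfiable

Setting (a1, a2, a3, a4, a5, a6) = (6, 4, 6, 4, 6, 1) satisfies everything: constraint 3: a6 - a3 = -5; constraint 9: a5 + a4 = 10, and the others follow.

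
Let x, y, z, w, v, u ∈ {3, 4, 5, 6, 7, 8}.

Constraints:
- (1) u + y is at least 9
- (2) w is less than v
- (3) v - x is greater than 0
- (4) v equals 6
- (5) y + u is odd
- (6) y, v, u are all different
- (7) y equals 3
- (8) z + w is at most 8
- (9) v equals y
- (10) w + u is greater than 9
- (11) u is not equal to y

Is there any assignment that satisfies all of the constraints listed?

Unsatisfiable

Constraint 4 fixes v = 6 and constraint 7 fixes y = 3, but constraint 9 requires v = y. Since 6 ≠ 3, contradiction.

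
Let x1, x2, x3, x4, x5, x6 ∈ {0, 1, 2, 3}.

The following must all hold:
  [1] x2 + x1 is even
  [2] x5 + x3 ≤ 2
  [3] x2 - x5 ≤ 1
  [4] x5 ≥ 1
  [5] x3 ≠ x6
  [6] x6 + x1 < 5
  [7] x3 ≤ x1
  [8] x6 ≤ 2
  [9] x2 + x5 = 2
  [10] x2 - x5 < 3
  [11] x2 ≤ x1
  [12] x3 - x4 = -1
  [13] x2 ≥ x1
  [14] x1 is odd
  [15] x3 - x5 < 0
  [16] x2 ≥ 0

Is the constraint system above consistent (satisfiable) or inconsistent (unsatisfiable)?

The assignment x1 = 1, x2 = 1, x3 = 0, x4 = 1, x5 = 1, x6 = 1 works:
  constraint 2 holds since x5 + x3 = 1.
  constraint 3 holds since x2 - x5 = 0.
  constraint 6 holds since x6 + x1 = 2.
The rest check out directly.

Satisfiable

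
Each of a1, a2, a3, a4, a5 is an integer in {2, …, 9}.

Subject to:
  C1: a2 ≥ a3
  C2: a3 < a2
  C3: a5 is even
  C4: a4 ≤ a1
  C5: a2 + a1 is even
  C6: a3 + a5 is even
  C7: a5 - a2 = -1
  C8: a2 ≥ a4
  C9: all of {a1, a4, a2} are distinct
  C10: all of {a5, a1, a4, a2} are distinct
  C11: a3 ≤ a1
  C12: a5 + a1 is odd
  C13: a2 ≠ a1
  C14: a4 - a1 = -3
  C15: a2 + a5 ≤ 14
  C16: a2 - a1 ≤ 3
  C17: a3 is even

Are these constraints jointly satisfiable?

Satisfiable

One satisfying assignment is a1 = 5, a2 = 7, a3 = 2, a4 = 2, a5 = 6.
For the less obvious constraints — constraint 7: a5 - a2 = -1; constraint 14: a4 - a1 = -3 — and the others hold by inspection.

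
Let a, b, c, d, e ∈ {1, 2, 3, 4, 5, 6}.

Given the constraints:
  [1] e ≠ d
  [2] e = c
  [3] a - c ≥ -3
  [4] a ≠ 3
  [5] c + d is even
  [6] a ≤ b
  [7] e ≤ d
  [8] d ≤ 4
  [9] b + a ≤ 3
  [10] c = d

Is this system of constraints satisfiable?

From constraints 2 and 10, e = c = d, so e = d. But constraint 1 says e ≠ d. Contradiction.

Unsatisfiable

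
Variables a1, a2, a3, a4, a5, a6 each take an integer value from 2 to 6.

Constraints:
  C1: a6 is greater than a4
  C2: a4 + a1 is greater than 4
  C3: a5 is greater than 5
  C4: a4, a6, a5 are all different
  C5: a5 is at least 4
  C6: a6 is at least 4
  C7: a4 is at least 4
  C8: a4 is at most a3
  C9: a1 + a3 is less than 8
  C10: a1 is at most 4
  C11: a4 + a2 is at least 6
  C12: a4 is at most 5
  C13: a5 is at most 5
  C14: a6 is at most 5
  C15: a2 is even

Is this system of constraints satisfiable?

Constraints 5, 6, 7, 12, 13, and 14 confine each of a4, a6, a5 to the 2 values {4, 5}.
Constraint 4 requires all 3 of them to be distinct, but only 2 values are available — impossible by the pigeonhole principle.

Unsatisfiable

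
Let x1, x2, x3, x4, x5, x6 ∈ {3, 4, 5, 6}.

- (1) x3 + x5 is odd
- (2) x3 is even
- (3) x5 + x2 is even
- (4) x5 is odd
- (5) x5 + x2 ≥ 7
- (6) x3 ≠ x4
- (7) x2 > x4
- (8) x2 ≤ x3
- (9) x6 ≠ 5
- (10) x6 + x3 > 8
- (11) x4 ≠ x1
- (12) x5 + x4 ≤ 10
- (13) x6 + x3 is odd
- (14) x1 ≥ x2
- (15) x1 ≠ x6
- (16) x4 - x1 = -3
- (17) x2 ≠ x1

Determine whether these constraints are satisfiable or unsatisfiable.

One satisfying assignment is x1 = 6, x2 = 5, x3 = 6, x4 = 3, x5 = 5, x6 = 3.
For the less obvious constraints — constraint 5: x5 + x2 = 10; constraint 10: x6 + x3 = 9; constraint 12: x5 + x4 = 8 — and the others hold by inspection.

Satisfiable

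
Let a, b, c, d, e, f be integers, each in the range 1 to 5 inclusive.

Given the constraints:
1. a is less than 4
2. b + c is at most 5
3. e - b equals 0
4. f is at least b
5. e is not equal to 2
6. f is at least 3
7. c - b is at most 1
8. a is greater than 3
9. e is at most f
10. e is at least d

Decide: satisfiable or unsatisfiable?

From constraint 8: a ≥ 4. From constraint 1: a ≤ 3. But 3 < 4, so no value of a works.

Unsatisfiable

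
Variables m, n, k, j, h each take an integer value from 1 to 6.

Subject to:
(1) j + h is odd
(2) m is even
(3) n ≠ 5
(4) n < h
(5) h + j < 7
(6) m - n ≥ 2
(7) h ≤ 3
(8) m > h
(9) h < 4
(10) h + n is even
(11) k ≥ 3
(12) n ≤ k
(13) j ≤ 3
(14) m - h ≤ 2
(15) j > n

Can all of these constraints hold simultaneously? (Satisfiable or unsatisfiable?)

Setting (m, n, k, j, h) = (4, 1, 5, 2, 3) satisfies everything: constraint 5: h + j = 5; constraint 6: m - n = 3; constraint 14: m - h = 1, and the others follow.

Satisfiable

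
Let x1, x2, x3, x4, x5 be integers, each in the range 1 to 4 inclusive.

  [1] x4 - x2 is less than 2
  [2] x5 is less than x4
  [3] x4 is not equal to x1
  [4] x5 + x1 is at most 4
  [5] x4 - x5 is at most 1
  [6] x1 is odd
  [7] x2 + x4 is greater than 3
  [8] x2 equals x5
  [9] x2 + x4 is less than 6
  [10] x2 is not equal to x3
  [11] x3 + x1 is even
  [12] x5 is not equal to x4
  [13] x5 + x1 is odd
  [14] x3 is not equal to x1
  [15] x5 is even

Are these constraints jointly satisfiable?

The assignment x1 = 1, x2 = 2, x3 = 3, x4 = 3, x5 = 2 works:
  constraint 1 holds since x4 - x2 = 1.
  constraint 4 holds since x5 + x1 = 3.
The rest check out directly.

Satisfiable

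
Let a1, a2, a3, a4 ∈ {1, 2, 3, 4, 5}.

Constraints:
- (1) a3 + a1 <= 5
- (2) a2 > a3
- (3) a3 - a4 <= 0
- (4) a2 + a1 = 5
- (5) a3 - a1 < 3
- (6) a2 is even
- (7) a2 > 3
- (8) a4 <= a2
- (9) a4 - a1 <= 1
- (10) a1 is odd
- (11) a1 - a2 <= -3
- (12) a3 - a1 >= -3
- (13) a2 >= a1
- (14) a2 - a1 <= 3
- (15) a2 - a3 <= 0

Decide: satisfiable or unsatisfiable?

Unsatisfiable

Constraints 3, 9, 11, and 15 give a1 − a4 ≥ -1, a4 − a3 ≥ 0, a3 − a2 ≥ 0, a2 − a1 ≥ 3.
Adding all 4 inequalities: the left sides telescope to 0, and the right sides sum to (-1) + 0 + 0 + 3 = 2. So 0 ≥ 2, which is false.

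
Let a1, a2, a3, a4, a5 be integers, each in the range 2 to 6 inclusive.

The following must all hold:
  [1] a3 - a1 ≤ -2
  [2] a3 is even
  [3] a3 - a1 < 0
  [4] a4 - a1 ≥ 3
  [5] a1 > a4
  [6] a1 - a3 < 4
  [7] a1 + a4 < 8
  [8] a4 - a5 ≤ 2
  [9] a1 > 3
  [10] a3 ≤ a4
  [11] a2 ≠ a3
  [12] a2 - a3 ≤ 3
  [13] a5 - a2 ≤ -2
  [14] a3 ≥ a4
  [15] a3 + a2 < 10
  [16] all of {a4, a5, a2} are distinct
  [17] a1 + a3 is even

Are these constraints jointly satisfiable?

Unsatisfiable

Constraints 1, 4, 8, 12, and 13 give a1 − a3 ≥ 2, a3 − a2 ≥ -3, a2 − a5 ≥ 2, a5 − a4 ≥ -2, a4 − a1 ≥ 3.
Adding all 5 inequalities: the left sides telescope to 0, and the right sides sum to 2 + (-3) + 2 + (-2) + 3 = 2. So 0 ≥ 2, which is false.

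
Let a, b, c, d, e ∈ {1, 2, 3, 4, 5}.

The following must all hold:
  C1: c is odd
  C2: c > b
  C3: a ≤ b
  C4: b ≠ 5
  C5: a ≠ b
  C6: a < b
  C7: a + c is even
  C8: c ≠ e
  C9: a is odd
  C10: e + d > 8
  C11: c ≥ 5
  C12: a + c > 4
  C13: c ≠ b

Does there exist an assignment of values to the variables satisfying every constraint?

Satisfiable

Take a = 1, b = 3, c = 5, d = 5, e = 4. Then constraint 1: c = 5 is odd; constraint 10: e + d = 9; constraint 12: a + c = 6, and every other listed constraint is also met.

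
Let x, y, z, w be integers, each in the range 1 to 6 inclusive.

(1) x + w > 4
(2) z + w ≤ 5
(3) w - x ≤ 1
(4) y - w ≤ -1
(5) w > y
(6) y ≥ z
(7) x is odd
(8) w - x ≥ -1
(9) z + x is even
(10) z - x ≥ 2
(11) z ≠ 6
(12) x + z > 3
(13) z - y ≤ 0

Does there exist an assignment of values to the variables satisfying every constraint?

Constraints 3, 4, 10, and 13 give w − y ≥ 1, y − z ≥ 0, z − x ≥ 2, x − w ≥ -1.
Adding all 4 inequalities: the left sides telescope to 0, and the right sides sum to 1 + 0 + 2 + (-1) = 2. So 0 ≥ 2, which is false.

Unsatisfiable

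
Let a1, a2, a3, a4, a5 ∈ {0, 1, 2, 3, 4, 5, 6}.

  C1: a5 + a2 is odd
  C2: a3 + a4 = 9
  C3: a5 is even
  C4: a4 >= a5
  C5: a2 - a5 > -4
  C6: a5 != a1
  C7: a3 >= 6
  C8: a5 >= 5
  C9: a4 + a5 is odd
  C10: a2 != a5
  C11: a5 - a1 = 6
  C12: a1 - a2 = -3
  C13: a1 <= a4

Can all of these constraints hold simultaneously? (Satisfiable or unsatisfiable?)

From constraint 7: a3 ≥ 6. From constraints 4 and 8: a4 ≥ a5 ≥ 5. Hence a3 + a4 ≥ 11. But constraint 2 requires a3 + a4 = 9, and 9 < 11. Contradiction.

Unsatisfiable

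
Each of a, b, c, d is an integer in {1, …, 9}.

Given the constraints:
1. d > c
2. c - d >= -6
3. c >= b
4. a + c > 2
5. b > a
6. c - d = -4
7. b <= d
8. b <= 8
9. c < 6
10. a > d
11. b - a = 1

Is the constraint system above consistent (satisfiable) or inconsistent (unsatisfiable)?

Unsatisfiable

Constraints 1, 3, 5, and 10 give a < b, b ≤ c, c < d, d < a. Chaining: a < b ≤ c < d < a, which forces a < a — impossible.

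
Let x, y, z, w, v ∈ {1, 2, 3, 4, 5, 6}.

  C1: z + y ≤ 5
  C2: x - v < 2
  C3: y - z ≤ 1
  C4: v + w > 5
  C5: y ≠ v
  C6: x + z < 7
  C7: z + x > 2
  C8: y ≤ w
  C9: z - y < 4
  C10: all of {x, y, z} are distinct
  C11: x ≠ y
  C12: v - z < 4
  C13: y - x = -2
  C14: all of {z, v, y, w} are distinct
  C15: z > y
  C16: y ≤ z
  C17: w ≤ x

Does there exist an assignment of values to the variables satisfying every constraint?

One satisfying assignment is x = 3, y = 1, z = 2, w = 3, v = 4.
For the less obvious constraints — constraint 1: z + y = 3; constraint 2: x - v = -1 — and the others hold by inspection.

Satisfiable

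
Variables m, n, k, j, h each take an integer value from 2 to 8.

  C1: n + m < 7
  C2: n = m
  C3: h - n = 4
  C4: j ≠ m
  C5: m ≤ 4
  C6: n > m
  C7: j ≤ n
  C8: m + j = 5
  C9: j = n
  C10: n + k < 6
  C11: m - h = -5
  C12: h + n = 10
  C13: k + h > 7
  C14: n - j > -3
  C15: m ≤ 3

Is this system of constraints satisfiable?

From constraints 2 and 9, j = n = m, so j = m. But constraint 4 says j ≠ m. Contradiction.

Unsatisfiable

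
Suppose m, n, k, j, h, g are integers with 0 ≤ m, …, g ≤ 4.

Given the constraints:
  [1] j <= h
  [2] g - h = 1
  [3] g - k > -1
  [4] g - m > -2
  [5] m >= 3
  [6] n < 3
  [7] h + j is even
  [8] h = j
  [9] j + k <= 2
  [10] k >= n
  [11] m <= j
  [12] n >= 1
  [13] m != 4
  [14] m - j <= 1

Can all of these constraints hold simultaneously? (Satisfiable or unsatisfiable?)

Unsatisfiable

From constraints 5 and 11: j ≥ m ≥ 3. From constraints 10 and 12: k ≥ n ≥ 1. Hence j + k ≥ 4. But constraint 9 requires j + k ≤ 2, and 2 < 4. Contradiction.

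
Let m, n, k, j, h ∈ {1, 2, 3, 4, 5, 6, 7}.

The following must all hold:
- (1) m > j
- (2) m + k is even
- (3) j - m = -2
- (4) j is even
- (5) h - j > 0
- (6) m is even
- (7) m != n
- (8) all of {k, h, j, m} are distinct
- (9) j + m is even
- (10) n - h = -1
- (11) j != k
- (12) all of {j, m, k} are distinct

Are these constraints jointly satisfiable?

Take m = 4, n = 2, k = 6, j = 2, h = 3. Then constraint 3: j - m = -2; constraint 5: h - j = 1; constraint 10: n - h = -1, and every other listed constraint is also met.

Satisfiable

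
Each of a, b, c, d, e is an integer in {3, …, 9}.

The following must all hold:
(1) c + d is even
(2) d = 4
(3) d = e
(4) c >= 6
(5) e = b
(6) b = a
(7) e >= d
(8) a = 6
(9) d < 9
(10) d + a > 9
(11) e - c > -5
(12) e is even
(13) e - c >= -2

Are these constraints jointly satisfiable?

Unsatisfiable

Constraint 2 fixes d = 4 and constraint 8 fixes a = 6. Constraints 3, 5, and 6 give d = e = b = a, so d = a. But 4 ≠ 6 — contradiction.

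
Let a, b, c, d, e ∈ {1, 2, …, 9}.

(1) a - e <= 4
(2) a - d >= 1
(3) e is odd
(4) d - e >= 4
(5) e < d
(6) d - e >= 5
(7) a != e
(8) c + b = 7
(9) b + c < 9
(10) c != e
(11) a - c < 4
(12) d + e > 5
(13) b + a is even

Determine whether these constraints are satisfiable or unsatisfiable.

Unsatisfiable

Constraints 1, 2, and 6 give d − e ≥ 5, e − a ≥ -4, a − d ≥ 1.
Adding all 3 inequalities: the left sides telescope to 0, and the right sides sum to 5 + (-4) + 1 = 2. So 0 ≥ 2, which is false.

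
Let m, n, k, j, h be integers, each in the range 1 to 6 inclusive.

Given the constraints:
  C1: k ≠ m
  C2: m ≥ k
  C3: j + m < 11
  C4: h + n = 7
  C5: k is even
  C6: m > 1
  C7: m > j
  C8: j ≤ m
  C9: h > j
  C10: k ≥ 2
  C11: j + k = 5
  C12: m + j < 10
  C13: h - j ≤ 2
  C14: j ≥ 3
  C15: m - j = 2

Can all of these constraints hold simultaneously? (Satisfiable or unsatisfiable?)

Take m = 5, n = 2, k = 2, j = 3, h = 5. Then constraint 3: j + m = 8; constraint 4: h + n = 7; constraint 11: j + k = 5, and every other listed constraint is also met.

Satisfiable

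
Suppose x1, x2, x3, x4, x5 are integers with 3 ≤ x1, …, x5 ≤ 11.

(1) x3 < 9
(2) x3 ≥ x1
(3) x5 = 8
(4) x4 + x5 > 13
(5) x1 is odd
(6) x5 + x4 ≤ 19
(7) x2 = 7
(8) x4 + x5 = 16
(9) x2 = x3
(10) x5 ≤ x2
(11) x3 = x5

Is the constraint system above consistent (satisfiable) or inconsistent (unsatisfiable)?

Constraint 7 fixes x2 = 7 and constraint 3 fixes x5 = 8. Constraints 9 and 11 give x2 = x3 = x5, so x2 = x5. But 7 ≠ 8 — contradiction.

Unsatisfiable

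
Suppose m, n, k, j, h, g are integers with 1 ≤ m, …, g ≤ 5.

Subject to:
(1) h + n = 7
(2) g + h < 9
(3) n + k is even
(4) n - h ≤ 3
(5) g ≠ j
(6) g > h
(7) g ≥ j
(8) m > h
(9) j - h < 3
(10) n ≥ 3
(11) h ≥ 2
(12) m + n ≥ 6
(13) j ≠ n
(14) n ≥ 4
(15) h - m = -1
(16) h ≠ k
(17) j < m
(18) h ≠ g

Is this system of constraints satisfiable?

Satisfiable

One satisfying assignment is m = 4, n = 4, k = 2, j = 3, h = 3, g = 4.
For the less obvious constraints — constraint 1: h + n = 7; constraint 2: g + h = 7 — and the others hold by inspection.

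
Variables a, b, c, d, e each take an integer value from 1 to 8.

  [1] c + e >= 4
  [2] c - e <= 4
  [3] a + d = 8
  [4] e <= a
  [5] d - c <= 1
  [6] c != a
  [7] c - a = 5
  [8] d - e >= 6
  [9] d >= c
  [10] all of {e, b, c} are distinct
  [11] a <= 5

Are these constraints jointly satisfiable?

Constraints 2, 5, and 8 give e − c ≥ -4, c − d ≥ -1, d − e ≥ 6.
Adding all 3 inequalities: the left sides telescope to 0, and the right sides sum to (-4) + (-1) + 6 = 1. So 0 ≥ 1, which is false.

Unsatisfiable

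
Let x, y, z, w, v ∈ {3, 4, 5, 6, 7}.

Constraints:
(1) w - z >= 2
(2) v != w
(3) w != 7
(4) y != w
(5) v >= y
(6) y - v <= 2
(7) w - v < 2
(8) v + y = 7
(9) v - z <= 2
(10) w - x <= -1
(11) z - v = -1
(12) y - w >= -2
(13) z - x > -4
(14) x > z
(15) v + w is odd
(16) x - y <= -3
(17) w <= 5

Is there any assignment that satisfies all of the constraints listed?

Unsatisfiable

Constraints 1, 6, 9, 10, and 16 give x − w ≥ 1, w − z ≥ 2, z − v ≥ -2, v − y ≥ -2, y − x ≥ 3.
Adding all 5 inequalities: the left sides telescope to 0, and the right sides sum to 1 + 2 + (-2) + (-2) + 3 = 2. So 0 ≥ 2, which is false.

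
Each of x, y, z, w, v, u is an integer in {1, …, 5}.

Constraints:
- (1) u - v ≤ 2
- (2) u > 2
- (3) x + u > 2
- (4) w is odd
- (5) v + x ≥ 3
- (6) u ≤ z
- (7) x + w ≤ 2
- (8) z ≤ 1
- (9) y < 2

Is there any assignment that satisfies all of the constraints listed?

From constraint 2: u ≥ 3. From constraints 6 and 8: u ≤ z and z ≤ 1, so u ≤ 1. But 1 < 3, so no value of u works.

Unsatisfiable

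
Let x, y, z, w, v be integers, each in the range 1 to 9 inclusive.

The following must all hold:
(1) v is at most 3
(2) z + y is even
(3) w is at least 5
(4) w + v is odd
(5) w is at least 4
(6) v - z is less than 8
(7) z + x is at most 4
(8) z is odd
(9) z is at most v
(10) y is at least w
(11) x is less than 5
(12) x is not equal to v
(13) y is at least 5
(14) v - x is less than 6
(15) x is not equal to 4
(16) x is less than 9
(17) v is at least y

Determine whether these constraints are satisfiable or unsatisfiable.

Unsatisfiable

From constraints 3 and 10: y ≥ w and w ≥ 5, so y ≥ 5. From constraints 1 and 17: y ≤ v and v ≤ 3, so y ≤ 3. But 3 < 5, so no value of y works.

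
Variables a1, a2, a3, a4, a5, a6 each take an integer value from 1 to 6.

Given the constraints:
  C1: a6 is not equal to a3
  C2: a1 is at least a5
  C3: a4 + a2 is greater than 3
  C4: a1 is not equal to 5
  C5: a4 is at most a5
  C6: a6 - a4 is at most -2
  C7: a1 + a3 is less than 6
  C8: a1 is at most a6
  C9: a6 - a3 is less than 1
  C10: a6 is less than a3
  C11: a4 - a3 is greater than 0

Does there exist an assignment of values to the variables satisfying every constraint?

Constraints 2, 5, 8, 10, and 11 give a5 ≤ a1, a1 ≤ a6, a6 < a3, a3 < a4, a4 ≤ a5. Chaining: a5 ≤ a1 ≤ a6 < a3 < a4 ≤ a5, which forces a5 < a5 — impossible.

Unsatisfiable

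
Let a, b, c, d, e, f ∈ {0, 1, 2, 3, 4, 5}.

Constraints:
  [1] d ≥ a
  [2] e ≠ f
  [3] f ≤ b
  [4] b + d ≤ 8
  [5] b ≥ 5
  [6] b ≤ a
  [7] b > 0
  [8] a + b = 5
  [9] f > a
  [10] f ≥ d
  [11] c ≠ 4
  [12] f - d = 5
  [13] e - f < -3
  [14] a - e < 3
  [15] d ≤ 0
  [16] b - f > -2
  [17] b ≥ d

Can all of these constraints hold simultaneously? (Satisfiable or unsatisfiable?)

Unsatisfiable

From constraints 5 and 6: a ≥ b and b ≥ 5, so a ≥ 5. From constraints 1 and 15: a ≤ d and d ≤ 0, so a ≤ 0. But 0 < 5, so no value of a works.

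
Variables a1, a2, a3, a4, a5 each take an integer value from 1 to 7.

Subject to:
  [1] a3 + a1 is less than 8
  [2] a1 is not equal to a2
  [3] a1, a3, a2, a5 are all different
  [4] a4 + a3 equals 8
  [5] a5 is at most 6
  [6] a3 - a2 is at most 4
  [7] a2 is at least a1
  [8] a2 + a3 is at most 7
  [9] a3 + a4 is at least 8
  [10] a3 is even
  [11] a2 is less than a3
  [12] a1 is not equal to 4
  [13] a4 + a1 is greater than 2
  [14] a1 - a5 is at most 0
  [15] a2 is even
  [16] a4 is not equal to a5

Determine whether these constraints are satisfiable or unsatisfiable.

Satisfiable

The assignment a1 = 1, a2 = 2, a3 = 4, a4 = 4, a5 = 3 works:
  constraint 1 holds since a3 + a1 = 5.
  constraint 4 holds since a4 + a3 = 8.
The rest check out directly.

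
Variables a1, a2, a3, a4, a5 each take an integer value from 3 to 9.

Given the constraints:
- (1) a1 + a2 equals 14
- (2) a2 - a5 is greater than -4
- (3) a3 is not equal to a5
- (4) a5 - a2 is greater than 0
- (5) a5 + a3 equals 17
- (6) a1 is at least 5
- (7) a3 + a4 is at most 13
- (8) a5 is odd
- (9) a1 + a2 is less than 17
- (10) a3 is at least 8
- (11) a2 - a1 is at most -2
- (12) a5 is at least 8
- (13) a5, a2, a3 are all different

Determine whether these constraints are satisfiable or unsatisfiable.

One satisfying assignment is a1 = 8, a2 = 6, a3 = 8, a4 = 3, a5 = 9.
For the less obvious constraints — constraint 1: a1 + a2 = 14; constraint 2: a2 - a5 = -3; constraint 4: a5 - a2 = 3 — and the others hold by inspection.

Satisfiable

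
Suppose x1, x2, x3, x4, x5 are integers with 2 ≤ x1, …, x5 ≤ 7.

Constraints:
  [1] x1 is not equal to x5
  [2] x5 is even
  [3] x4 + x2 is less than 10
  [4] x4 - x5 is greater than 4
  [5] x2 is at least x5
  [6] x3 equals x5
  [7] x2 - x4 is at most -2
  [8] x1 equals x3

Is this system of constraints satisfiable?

From constraints 6 and 8, x1 = x3 = x5, so x1 = x5. But constraint 1 says x1 ≠ x5. Contradiction.

Unsatisfiable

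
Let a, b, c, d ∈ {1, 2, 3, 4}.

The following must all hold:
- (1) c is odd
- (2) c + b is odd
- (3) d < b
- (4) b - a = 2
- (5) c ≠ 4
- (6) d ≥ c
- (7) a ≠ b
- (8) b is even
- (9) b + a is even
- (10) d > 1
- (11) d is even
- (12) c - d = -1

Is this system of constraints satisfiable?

Satisfiable

The assignment a = 2, b = 4, c = 1, d = 2 works:
  constraint 4 holds since b - a = 2.
  constraint 12 holds since c - d = -1.
The rest check out directly.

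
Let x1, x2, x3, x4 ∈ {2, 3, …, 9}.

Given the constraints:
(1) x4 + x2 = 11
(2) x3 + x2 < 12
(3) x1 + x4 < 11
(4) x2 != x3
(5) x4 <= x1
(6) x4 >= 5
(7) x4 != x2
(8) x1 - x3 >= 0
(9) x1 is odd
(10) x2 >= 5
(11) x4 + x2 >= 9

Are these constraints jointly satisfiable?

Setting (x1, x2, x3, x4) = (5, 6, 4, 5) satisfies everything: constraint 1: x4 + x2 = 11; constraint 2: x3 + x2 = 10, and the others follow.

Satisfiable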